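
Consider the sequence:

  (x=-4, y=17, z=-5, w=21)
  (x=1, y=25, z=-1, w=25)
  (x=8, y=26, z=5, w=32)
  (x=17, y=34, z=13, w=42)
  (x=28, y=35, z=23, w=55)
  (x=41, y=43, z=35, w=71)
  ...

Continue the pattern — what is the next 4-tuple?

(x=56, y=44, z=49, w=90)

X: differences are 5, 7, 9, … (increasing by 2 each time); -4, 1, 8, 17, 28, 41 → 56.
Y — alternating steps +8, +1, +8, +1, …: 17, 25, 26, 34, 35, 43 → 44.
Z goes -5, -1, 5, 13, 23, 35 → 49 (differences are 4, 6, 8, … (increasing by 2 each time)).
W: differences are 4, 7, 10, … (increasing by 3 each time), so 21, 25, 32, 42, 55, 71 → 90.
Combining the parts gives (x=56, y=44, z=49, w=90).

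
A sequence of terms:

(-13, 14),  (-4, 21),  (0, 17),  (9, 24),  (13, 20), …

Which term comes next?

(22, 27)

First slot: -13, -4, 0, 9, 13 → 22 (alternating steps +9, +4, +9, +4, …).
Second slot: alternating steps +7, −4, +7, −4, …; 14, 21, 17, 24, 20 → 27.
So the next term is (22, 27).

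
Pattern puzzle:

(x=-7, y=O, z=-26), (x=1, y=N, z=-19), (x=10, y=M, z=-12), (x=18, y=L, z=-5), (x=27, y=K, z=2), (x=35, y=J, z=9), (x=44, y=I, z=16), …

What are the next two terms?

X: alternating steps +8, +9, +8, +9, …, so -7, 1, 10, 18, 27, 35, 44 → 52 → 61.
For the y, letters move back 1 place in the alphabet: O, N, M, L, K, J, I → H → G.
Z goes -26, -19, -12, -5, 2, 9, 16 → 23 → 30 (+7 each step).
So the next two terms are (x=52, y=H, z=23) and (x=61, y=G, z=30).

(x=52, y=H, z=23), (x=61, y=G, z=30)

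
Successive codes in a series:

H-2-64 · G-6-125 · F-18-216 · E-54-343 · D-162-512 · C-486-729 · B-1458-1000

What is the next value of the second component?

4374

Second component goes 2, 6, 18, 54, 162, 486, 1458 → 4374 (×3 each step).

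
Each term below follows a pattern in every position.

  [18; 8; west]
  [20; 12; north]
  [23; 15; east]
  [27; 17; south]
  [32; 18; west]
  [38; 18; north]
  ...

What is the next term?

[45; 17; east]

First entry goes 18, 20, 23, 27, 32, 38 → 45 (differences are 2, 3, 4, … (increasing by 1 each time)).
Second entry: 8, 12, 15, 17, 18, 18 → 17 (differences are 4, 3, 2, … (decreasing by 1 each time)).
Direction: west, north, east, south, west, north → east (repeats west → north → east → south).
So the next term is [45; 17; east].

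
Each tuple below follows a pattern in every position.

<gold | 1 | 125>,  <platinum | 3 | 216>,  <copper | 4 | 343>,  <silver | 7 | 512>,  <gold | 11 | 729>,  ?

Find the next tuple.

<platinum | 18 | 1000>

For the metal, repeats gold → platinum → copper → silver: gold, platinum, copper, silver, gold → platinum.
Second component: each term is the sum of the two before it; 1, 3, 4, 7, 11 → 18.
Third component — perfect cubes: 5³, 6³, 7³, …: 125, 216, 343, 512, 729 → 1000.
Putting it together: <platinum | 18 | 1000>.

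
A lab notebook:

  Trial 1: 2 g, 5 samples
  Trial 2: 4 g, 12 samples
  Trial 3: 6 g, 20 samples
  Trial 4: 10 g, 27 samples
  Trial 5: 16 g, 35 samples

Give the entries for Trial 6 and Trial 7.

G — each term is the sum of the two before it: 2, 4, 6, 10, 16 → 26 → 42.
For the samples, alternating steps +7, +8, +7, +8, …: 5, 12, 20, 27, 35 → 42 → 50.
So the next two records are 26 g, 42 samples and 42 g, 50 samples.

26 g, 42 samples; 42 g, 50 samples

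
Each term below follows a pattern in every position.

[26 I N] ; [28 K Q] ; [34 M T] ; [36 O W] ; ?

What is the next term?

[42 Q Z]

First coordinate: 26, 28, 34, 36 → 42 (alternating steps +2, +6, +2, +6, …).
First letter goes I, K, M, O → Q (letters move forward 2 places in the alphabet).
Second letter: N, Q, T, W → Z (letters move forward 3 places in the alphabet).
So the next term is [42 Q Z].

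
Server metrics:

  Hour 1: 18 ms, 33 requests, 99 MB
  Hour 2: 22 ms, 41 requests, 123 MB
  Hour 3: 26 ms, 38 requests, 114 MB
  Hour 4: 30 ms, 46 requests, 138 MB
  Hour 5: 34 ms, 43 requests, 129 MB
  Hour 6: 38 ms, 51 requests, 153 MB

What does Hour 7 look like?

Ms — +4 each step: 18, 22, 26, 30, 34, 38 → 42.
Requests: alternating steps +8, −3, +8, −3, …; 33, 41, 38, 46, 43, 51 → 48.
MB goes 99, 123, 114, 138, 129, 153 → 144 (always 3 × the requests).
Putting it together: 42 ms, 48 requests, 144 MB.

42 ms, 48 requests, 144 MB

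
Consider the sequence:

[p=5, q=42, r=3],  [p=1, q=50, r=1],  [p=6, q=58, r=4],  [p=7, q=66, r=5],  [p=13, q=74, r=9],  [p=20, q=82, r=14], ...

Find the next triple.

[p=33, q=90, r=23]

P goes 5, 1, 6, 7, 13, 20 → 33 (each term is the sum of the two before it).
Q goes 42, 50, 58, 66, 74, 82 → 90 (+8 each step).
R: each term is the sum of the two before it; 3, 1, 4, 5, 9, 14 → 23.
Combining the parts gives [p=33, q=90, r=23].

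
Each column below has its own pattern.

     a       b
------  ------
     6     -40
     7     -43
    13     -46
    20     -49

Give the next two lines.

33  -52; 53  -55

For the column a, each term is the sum of the two before it: 6, 7, 13, 20 → 33 → 53.
Column b: −3 each step; -40, -43, -46, -49 → -52 → -55.
So the next two lines are 33  -52 and 53  -55.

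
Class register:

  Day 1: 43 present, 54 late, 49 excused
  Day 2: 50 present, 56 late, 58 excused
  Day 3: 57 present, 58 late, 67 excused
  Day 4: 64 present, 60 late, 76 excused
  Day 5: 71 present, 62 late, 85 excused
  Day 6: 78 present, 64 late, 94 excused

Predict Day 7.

85 present, 66 late, 103 excused

Present: +7 each step; 43, 50, 57, 64, 71, 78 → 85.
Late: +2 each step; 54, 56, 58, 60, 62, 64 → 66.
Excused goes 49, 58, 67, 76, 85, 94 → 103 (+9 each step).
Combining the parts gives 85 present, 66 late, 103 excused.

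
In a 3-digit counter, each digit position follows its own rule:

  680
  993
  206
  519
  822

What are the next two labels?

135, 448

For the first digit, +3 each step, mod 10: 6, 9, 2, 5, 8 → 1 → 4.
Second digit: +1 each step, mod 10, so 8, 9, 0, 1, 2 → 3 → 4.
Third digit goes 0, 3, 6, 9, 2 → 5 → 8 (+3 each step, mod 10).
So the next two labels are 135 and 448.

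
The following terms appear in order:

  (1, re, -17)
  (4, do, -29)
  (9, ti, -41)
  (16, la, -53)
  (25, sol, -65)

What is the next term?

(36, fa, -77)

First component goes 1, 4, 9, 16, 25 → 36 (perfect squares: 1², 2², 3², …).
Note: runs backward through the solfège scale do→ti; re, do, ti, la, sol → fa.
Third component: -17, -29, -41, -53, -65 → -77 (−12 each step).
Combining the parts gives (36, fa, -77).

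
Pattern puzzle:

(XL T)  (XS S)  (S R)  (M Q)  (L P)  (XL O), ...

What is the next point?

(XS N)

Size — repeats XL → XS → S → M → L: XL, XS, S, M, L, XL → XS.
Letter: letters move back 1 place in the alphabet; T, S, R, Q, P, O → N.
So the next point is (XS N).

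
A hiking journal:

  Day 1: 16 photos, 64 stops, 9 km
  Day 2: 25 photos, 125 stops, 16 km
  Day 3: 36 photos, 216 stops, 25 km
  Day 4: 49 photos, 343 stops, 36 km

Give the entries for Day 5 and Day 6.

64 photos, 512 stops, 49 km; 81 photos, 729 stops, 64 km

Photos: 16, 25, 36, 49 → 64 → 81 (perfect squares: 4², 5², 6², …).
Stops goes 64, 125, 216, 343 → 512 → 729 (perfect cubes: 4³, 5³, 6³, …).
Km: 9, 16, 25, 36 → 49 → 64 (perfect squares: 3², 4², 5², …).
Putting the parts together: 64 photos, 512 stops, 49 km and then 81 photos, 729 stops, 64 km.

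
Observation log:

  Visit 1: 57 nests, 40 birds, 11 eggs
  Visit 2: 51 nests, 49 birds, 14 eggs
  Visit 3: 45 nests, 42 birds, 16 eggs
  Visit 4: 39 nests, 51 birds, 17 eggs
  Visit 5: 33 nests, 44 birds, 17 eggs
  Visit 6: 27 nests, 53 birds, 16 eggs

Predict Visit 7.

For the nests, −6 each step: 57, 51, 45, 39, 33, 27 → 21.
Birds goes 40, 49, 42, 51, 44, 53 → 46 (alternating steps +9, −7, +9, −7, …).
Eggs goes 11, 14, 16, 17, 17, 16 → 14 (differences are 3, 2, 1, … (decreasing by 1 each time)).
Putting it together: 21 nests, 46 birds, 14 eggs.

21 nests, 46 birds, 14 eggs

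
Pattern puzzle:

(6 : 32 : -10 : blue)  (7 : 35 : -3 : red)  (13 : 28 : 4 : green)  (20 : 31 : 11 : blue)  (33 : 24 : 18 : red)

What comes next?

(53 : 27 : 25 : green)

First slot: each term is the sum of the two before it, so 6, 7, 13, 20, 33 → 53.
Second slot — alternating steps +3, −7, +3, −7, …: 32, 35, 28, 31, 24 → 27.
Third slot — +7 each step: -10, -3, 4, 11, 18 → 25.
For the colour, repeats blue → red → green: blue, red, green, blue, red → green.
Combining the parts gives (53 : 27 : 25 : green).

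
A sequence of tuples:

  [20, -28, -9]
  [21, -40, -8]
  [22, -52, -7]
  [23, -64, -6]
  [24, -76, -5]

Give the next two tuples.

[25, -88, -4], [26, -100, -3]

First coordinate: +1 each step, so 20, 21, 22, 23, 24 → 25 → 26.
Second coordinate goes -28, -40, -52, -64, -76 → -88 → -100 (−12 each step).
Third coordinate: -9, -8, -7, -6, -5 → -4 → -3 (+1 each step).
So the next two tuples are [25, -88, -4] and [26, -100, -3].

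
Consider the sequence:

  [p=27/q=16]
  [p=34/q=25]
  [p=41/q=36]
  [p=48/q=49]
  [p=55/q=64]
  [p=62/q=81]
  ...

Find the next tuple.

[p=69/q=100]

P: +7 each step, so 27, 34, 41, 48, 55, 62 → 69.
Q — perfect squares: 4², 5², 6², …: 16, 25, 36, 49, 64, 81 → 100.
So the next tuple is [p=69/q=100].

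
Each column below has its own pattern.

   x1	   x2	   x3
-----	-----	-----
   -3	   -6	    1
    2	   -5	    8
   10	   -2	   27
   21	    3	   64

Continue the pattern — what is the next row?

35  10  125

Column x1 goes -3, 2, 10, 21 → 35 (differences are 5, 8, 11, … (increasing by 3 each time)).
Column x2 — differences are 1, 3, 5, … (increasing by 2 each time): -6, -5, -2, 3 → 10.
Column x3: perfect cubes: 1³, 2³, 3³, …; 1, 8, 27, 64 → 125.
Combining the parts gives 35  10  125.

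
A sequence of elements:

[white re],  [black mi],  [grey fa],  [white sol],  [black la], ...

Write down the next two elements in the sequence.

Shade goes white, black, grey, white, black → grey → white (repeats white → black → grey).
Note: re, mi, fa, sol, la → ti → do (runs through the solfège scale do→ti).
So the next two elements are [grey ti] and [white do].

[grey ti], [white do]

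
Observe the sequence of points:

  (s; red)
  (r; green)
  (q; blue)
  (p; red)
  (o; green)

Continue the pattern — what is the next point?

(n; blue)

Letter: letters move back 1 place in the alphabet; s, r, q, p, o → n.
Colour: repeats red → green → blue, so red, green, blue, red, green → blue.
Combining the parts gives (n; blue).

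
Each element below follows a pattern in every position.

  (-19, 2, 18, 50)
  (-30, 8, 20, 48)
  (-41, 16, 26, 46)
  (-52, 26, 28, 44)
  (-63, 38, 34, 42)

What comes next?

(-74, 52, 36, 40)

First part: −11 each step, so -19, -30, -41, -52, -63 → -74.
Second part — differences are 6, 8, 10, … (increasing by 2 each time): 2, 8, 16, 26, 38 → 52.
Third part — alternating steps +2, +6, +2, +6, …: 18, 20, 26, 28, 34 → 36.
Fourth part: 50, 48, 46, 44, 42 → 40 (−2 each step).
So the next element is (-74, 52, 36, 40).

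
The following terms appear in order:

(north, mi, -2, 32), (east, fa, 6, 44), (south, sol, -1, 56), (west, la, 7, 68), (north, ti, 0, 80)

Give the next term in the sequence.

Direction: north, east, south, west, north → east (repeats north → east → south → west).
Note: runs through the solfège scale do→ti; mi, fa, sol, la, ti → do.
Third slot — alternating steps +8, −7, +8, −7, …: -2, 6, -1, 7, 0 → 8.
Fourth slot: +12 each step; 32, 44, 56, 68, 80 → 92.
Combining the parts gives (east, do, 8, 92).

(east, do, 8, 92)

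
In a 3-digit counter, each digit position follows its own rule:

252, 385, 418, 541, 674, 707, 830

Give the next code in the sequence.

963

First digit: +1 each step, mod 10, so 2, 3, 4, 5, 6, 7, 8 → 9.
Second digit: +3 each step, mod 10; 5, 8, 1, 4, 7, 0, 3 → 6.
For the third digit, +3 each step, mod 10: 2, 5, 8, 1, 4, 7, 0 → 3.
Combining the parts gives 963.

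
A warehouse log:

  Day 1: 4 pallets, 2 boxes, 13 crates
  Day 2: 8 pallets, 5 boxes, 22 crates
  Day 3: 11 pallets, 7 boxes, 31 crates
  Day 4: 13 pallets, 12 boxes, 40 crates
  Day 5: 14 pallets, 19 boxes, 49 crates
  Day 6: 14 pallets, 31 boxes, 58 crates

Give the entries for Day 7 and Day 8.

Pallets: differences are 4, 3, 2, … (decreasing by 1 each time); 4, 8, 11, 13, 14, 14 → 13 → 11.
Boxes: each term is the sum of the two before it; 2, 5, 7, 12, 19, 31 → 50 → 81.
Crates: +9 each step; 13, 22, 31, 40, 49, 58 → 67 → 76.
Putting the parts together: 13 pallets, 50 boxes, 67 crates and then 11 pallets, 81 boxes, 76 crates.

13 pallets, 50 boxes, 67 crates; 11 pallets, 81 boxes, 76 crates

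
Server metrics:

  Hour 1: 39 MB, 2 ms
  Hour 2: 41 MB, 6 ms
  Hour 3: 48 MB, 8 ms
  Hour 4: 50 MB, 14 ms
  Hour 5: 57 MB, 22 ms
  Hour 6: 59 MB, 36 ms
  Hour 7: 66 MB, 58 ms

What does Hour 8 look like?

68 MB, 94 ms

MB goes 39, 41, 48, 50, 57, 59, 66 → 68 (alternating steps +2, +7, +2, +7, …).
For the ms, each term is the sum of the two before it: 2, 6, 8, 14, 22, 36, 58 → 94.
Combining the parts gives 68 MB, 94 ms.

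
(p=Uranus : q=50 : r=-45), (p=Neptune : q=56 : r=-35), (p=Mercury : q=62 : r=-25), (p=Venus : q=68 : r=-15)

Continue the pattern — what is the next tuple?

P goes Uranus, Neptune, Mercury, Venus → Earth (runs through the planets Mercury→Neptune).
Q: 50, 56, 62, 68 → 74 (+6 each step).
R goes -45, -35, -25, -15 → -5 (+10 each step).
Combining the parts gives (p=Earth : q=74 : r=-5).

(p=Earth : q=74 : r=-5)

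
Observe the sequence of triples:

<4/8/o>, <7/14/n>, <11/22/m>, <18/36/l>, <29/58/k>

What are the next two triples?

First slot — each term is the sum of the two before it: 4, 7, 11, 18, 29 → 47 → 76.
Second slot — always 2 × the first slot: 8, 14, 22, 36, 58 → 94 → 152.
Letter: letters move back 1 place in the alphabet, so o, n, m, l, k → j → i.
So the next two triples are <47/94/j> and <76/152/i>.

<47/94/j>, <76/152/i>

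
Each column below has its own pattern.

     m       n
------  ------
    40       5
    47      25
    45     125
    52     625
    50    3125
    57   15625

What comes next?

55  78125

Column m: 40, 47, 45, 52, 50, 57 → 55 (alternating steps +7, −2, +7, −2, …).
Column n: 5, 25, 125, 625, 3125, 15625 → 78125 (×5 each step).
Putting it together: 55  78125.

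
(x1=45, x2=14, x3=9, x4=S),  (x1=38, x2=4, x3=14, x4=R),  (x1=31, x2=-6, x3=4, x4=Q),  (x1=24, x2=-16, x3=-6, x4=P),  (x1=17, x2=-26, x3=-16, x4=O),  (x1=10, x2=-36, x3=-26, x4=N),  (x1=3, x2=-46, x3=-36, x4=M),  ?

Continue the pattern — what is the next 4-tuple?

For the x1, −7 each step: 45, 38, 31, 24, 17, 10, 3 → -4.
X2 goes 14, 4, -6, -16, -26, -36, -46 → -56 (−10 each step).
X3: always the previous value of the x2, so 9, 14, 4, -6, -16, -26, -36 → -46.
X4 goes S, R, Q, P, O, N, M → L (letters move back 1 place in the alphabet).
So the next 4-tuple is (x1=-4, x2=-56, x3=-46, x4=L).

(x1=-4, x2=-56, x3=-46, x4=L)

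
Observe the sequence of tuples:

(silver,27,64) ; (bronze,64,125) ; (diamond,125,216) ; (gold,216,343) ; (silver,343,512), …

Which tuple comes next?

(bronze,512,729)

Rank: silver, bronze, diamond, gold, silver → bronze (repeats silver → bronze → diamond → gold).
Second coordinate: perfect cubes: 3³, 4³, 5³, …; 27, 64, 125, 216, 343 → 512.
Third coordinate goes 64, 125, 216, 343, 512 → 729 (perfect cubes: 4³, 5³, 6³, …).
Putting it together: (bronze,512,729).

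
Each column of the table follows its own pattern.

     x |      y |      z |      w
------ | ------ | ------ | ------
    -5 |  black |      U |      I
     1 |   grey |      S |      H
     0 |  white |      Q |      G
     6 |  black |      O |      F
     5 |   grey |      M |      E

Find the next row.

Column x: alternating steps +6, −1, +6, −1, …; -5, 1, 0, 6, 5 → 11.
Column y: repeats black → grey → white; black, grey, white, black, grey → white.
Column z goes U, S, Q, O, M → K (letters move back 2 places in the alphabet).
Column w — letters move back 1 place in the alphabet: I, H, G, F, E → D.
So the next row is 11  white  K  D.

11  white  K  D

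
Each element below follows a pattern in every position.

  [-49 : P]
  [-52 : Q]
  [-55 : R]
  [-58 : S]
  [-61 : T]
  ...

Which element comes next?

First part — −3 each step: -49, -52, -55, -58, -61 → -64.
Letter: letters move forward 1 place in the alphabet, so P, Q, R, S, T → U.
So the next element is [-64 : U].

[-64 : U]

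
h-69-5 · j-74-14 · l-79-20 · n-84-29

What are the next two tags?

Letter goes h, j, l, n → p → r (letters move forward 2 places in the alphabet).
Second component: 69, 74, 79, 84 → 89 → 94 (+5 each step).
For the third component, alternating steps +9, +6, +9, +6, …: 5, 14, 20, 29 → 35 → 44.
Putting the parts together: p-89-35 and then r-94-44.

p-89-35, r-94-44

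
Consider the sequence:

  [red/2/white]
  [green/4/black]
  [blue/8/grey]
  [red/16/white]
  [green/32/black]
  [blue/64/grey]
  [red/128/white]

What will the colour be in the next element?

Colour: repeats red → green → blue; red, green, blue, red, green, blue, red → green.
Second value — ×2 each step: 2, 4, 8, 16, 32, 64, 128 → 256.
Shade goes white, black, grey, white, black, grey, white → black (repeats white → black → grey).

green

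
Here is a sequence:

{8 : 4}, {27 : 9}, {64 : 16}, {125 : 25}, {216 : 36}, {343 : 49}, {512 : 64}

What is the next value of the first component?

729

First component goes 8, 27, 64, 125, 216, 343, 512 → 729 (perfect cubes: 2³, 3³, 4³, …).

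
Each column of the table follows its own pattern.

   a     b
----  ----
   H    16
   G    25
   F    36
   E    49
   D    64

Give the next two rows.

C  81; B  100

Column a goes H, G, F, E, D → C → B (letters move back 1 place in the alphabet).
Column b — perfect squares: 4², 5², 6², …: 16, 25, 36, 49, 64 → 81 → 100.
So the next two rows are C  81 and B  100.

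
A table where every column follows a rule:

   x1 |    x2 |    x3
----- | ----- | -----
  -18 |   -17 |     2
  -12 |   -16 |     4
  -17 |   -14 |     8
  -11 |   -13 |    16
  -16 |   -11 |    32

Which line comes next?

For the column x1, alternating steps +6, −5, +6, −5, …: -18, -12, -17, -11, -16 → -10.
For the column x2, alternating steps +1, +2, +1, +2, …: -17, -16, -14, -13, -11 → -10.
For the column x3, ×2 each step: 2, 4, 8, 16, 32 → 64.
So the next line is -10  -10  64.

-10  -10  64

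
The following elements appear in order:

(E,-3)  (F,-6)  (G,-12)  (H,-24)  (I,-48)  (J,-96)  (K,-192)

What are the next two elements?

(L,-384), (M,-768)

Letter: letters move forward 1 place in the alphabet, so E, F, G, H, I, J, K → L → M.
Second slot goes -3, -6, -12, -24, -48, -96, -192 → -384 → -768 (×2 each step).
Putting the parts together: (L,-384) and then (M,-768).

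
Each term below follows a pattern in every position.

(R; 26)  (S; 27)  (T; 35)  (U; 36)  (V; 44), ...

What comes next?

(W; 45)

Letter: letters move forward 1 place in the alphabet; R, S, T, U, V → W.
Second value: 26, 27, 35, 36, 44 → 45 (alternating steps +1, +8, +1, +8, …).
Combining the parts gives (W; 45).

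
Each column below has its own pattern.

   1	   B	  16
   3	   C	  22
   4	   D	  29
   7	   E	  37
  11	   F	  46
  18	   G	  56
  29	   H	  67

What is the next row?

First component — each term is the sum of the two before it: 1, 3, 4, 7, 11, 18, 29 → 47.
Letter: letters move forward 1 place in the alphabet, so B, C, D, E, F, G, H → I.
Third component goes 16, 22, 29, 37, 46, 56, 67 → 79 (differences are 6, 7, 8, … (increasing by 1 each time)).
Putting it together: 47  I  79.

47  I  79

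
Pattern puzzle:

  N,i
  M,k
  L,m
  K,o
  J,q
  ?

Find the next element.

I,s

First letter: letters move back 1 place in the alphabet, so N, M, L, K, J → I.
Second letter: letters move forward 2 places in the alphabet; i, k, m, o, q → s.
So the next element is I,s.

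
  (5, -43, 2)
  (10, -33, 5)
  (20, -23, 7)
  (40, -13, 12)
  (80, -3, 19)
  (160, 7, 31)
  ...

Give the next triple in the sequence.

First component: ×2 each step; 5, 10, 20, 40, 80, 160 → 320.
Second component: -43, -33, -23, -13, -3, 7 → 17 (+10 each step).
Third component: 2, 5, 7, 12, 19, 31 → 50 (each term is the sum of the two before it).
Putting it together: (320, 17, 50).

(320, 17, 50)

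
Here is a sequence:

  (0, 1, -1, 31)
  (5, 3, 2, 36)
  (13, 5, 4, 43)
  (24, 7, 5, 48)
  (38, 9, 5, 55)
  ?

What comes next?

First slot: 0, 5, 13, 24, 38 → 55 (differences are 5, 8, 11, … (increasing by 3 each time)).
Second slot — +2 each step: 1, 3, 5, 7, 9 → 11.
For the third slot, differences are 3, 2, 1, … (decreasing by 1 each time): -1, 2, 4, 5, 5 → 4.
Fourth slot — alternating steps +5, +7, +5, +7, …: 31, 36, 43, 48, 55 → 60.
Combining the parts gives (55, 11, 4, 60).

(55, 11, 4, 60)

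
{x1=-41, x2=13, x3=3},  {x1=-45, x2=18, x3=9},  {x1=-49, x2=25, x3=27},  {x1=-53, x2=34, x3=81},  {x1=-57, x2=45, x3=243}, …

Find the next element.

{x1=-61, x2=58, x3=729}

X1: −4 each step; -41, -45, -49, -53, -57 → -61.
For the x2, differences are 5, 7, 9, … (increasing by 2 each time): 13, 18, 25, 34, 45 → 58.
X3 goes 3, 9, 27, 81, 243 → 729 (×3 each step).
Putting it together: {x1=-61, x2=58, x3=729}.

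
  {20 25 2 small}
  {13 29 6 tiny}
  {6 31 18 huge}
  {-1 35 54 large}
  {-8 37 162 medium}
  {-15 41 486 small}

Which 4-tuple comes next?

{-22 43 1458 tiny}

First value — −7 each step: 20, 13, 6, -1, -8, -15 → -22.
Second value: alternating steps +4, +2, +4, +2, …, so 25, 29, 31, 35, 37, 41 → 43.
Third value goes 2, 6, 18, 54, 162, 486 → 1458 (×3 each step).
Size — repeats small → tiny → huge → large → medium: small, tiny, huge, large, medium, small → tiny.
Putting it together: {-22 43 1458 tiny}.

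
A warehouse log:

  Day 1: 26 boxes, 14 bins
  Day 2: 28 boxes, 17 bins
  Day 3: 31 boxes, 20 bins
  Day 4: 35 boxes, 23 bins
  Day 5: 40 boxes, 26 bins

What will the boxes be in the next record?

46

Boxes: differences are 2, 3, 4, … (increasing by 1 each time), so 26, 28, 31, 35, 40 → 46.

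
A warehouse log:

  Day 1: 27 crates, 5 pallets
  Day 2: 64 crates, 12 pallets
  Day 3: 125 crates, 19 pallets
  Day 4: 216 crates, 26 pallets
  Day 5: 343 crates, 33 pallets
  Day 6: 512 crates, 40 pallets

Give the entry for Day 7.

729 crates, 47 pallets

Crates goes 27, 64, 125, 216, 343, 512 → 729 (perfect cubes: 3³, 4³, 5³, …).
Pallets: 5, 12, 19, 26, 33, 40 → 47 (+7 each step).
Putting it together: 729 crates, 47 pallets.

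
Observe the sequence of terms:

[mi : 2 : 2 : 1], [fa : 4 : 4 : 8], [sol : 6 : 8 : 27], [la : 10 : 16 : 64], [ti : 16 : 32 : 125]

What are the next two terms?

[do : 26 : 64 : 216], [re : 42 : 128 : 343]

Note goes mi, fa, sol, la, ti → do → re (runs through the solfège scale do→ti).
Second coordinate: each term is the sum of the two before it, so 2, 4, 6, 10, 16 → 26 → 42.
For the third coordinate, ×2 each step: 2, 4, 8, 16, 32 → 64 → 128.
Fourth coordinate — perfect cubes: 1³, 2³, 3³, …: 1, 8, 27, 64, 125 → 216 → 343.
Putting the parts together: [do : 26 : 64 : 216] and then [re : 42 : 128 : 343].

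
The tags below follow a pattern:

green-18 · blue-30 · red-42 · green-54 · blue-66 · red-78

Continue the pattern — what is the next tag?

green-90

Colour goes green, blue, red, green, blue, red → green (repeats green → blue → red).
Second component: +12 each step; 18, 30, 42, 54, 66, 78 → 90.
Combining the parts gives green-90.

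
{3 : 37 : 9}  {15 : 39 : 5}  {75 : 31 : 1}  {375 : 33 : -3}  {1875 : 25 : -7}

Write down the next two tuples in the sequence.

{9375 : 27 : -11}, {46875 : 19 : -15}

First coordinate: 3, 15, 75, 375, 1875 → 9375 → 46875 (×5 each step).
For the second coordinate, alternating steps +2, −8, +2, −8, …: 37, 39, 31, 33, 25 → 27 → 19.
For the third coordinate, −4 each step: 9, 5, 1, -3, -7 → -11 → -15.
So the next two tuples are {9375 : 27 : -11} and {46875 : 19 : -15}.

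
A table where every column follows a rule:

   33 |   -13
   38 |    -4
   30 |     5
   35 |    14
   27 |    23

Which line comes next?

For the first component, alternating steps +5, −8, +5, −8, …: 33, 38, 30, 35, 27 → 32.
For the second component, +9 each step: -13, -4, 5, 14, 23 → 32.
So the next line is 32  32.

32  32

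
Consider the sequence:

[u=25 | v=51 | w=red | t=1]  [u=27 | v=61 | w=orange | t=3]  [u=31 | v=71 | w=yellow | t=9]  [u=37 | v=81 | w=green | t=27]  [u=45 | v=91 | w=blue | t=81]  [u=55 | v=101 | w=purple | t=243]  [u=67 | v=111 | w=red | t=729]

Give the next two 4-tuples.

[u=81 | v=121 | w=orange | t=2187], [u=97 | v=131 | w=yellow | t=6561]

For the u, differences are 2, 4, 6, … (increasing by 2 each time): 25, 27, 31, 37, 45, 55, 67 → 81 → 97.
V — +10 each step: 51, 61, 71, 81, 91, 101, 111 → 121 → 131.
W: repeats red → orange → yellow → green → blue → purple, so red, orange, yellow, green, blue, purple, red → orange → yellow.
T: 1, 3, 9, 27, 81, 243, 729 → 2187 → 6561 (×3 each step).
Putting the parts together: [u=81 | v=121 | w=orange | t=2187] and then [u=97 | v=131 | w=yellow | t=6561].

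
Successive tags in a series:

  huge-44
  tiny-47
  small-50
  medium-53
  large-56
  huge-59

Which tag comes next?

tiny-62

Size: repeats huge → tiny → small → medium → large; huge, tiny, small, medium, large, huge → tiny.
Second component goes 44, 47, 50, 53, 56, 59 → 62 (+3 each step).
So the next tag is tiny-62.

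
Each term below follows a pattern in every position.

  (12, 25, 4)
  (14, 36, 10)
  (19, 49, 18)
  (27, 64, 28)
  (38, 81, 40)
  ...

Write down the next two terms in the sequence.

(52, 100, 54), (69, 121, 70)

First slot: differences are 2, 5, 8, … (increasing by 3 each time), so 12, 14, 19, 27, 38 → 52 → 69.
Second slot: perfect squares: 5², 6², 7², …; 25, 36, 49, 64, 81 → 100 → 121.
For the third slot, differences are 6, 8, 10, … (increasing by 2 each time): 4, 10, 18, 28, 40 → 54 → 70.
Putting the parts together: (52, 100, 54) and then (69, 121, 70).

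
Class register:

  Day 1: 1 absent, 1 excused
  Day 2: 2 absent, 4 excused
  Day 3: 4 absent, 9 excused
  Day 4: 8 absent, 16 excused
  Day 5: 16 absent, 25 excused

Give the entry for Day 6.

32 absent, 36 excused

Absent: ×2 each step; 1, 2, 4, 8, 16 → 32.
Excused: perfect squares: 1², 2², 3², …; 1, 4, 9, 16, 25 → 36.
So the next record is 32 absent, 36 excused.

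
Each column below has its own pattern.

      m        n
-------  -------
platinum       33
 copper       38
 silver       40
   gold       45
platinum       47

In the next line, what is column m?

copper

For the column m, repeats platinum → copper → silver → gold: platinum, copper, silver, gold, platinum → copper.
Column n: alternating steps +5, +2, +5, +2, …, so 33, 38, 40, 45, 47 → 52.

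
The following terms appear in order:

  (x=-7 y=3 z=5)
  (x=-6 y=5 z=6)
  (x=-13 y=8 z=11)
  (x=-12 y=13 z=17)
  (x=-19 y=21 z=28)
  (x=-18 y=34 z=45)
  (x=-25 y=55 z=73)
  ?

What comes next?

For the x, alternating steps +1, −7, +1, −7, …: -7, -6, -13, -12, -19, -18, -25 → -24.
Y — each term is the sum of the two before it: 3, 5, 8, 13, 21, 34, 55 → 89.
Z — each term is the sum of the two before it: 5, 6, 11, 17, 28, 45, 73 → 118.
Putting it together: (x=-24 y=89 z=118).

(x=-24 y=89 z=118)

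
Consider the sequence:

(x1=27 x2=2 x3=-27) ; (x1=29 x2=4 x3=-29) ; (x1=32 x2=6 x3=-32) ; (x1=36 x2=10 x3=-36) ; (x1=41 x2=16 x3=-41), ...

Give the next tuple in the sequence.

X1 goes 27, 29, 32, 36, 41 → 47 (differences are 2, 3, 4, … (increasing by 1 each time)).
X2 goes 2, 4, 6, 10, 16 → 26 (each term is the sum of the two before it).
For the x3, always the negative of the x1: -27, -29, -32, -36, -41 → -47.
Combining the parts gives (x1=47 x2=26 x3=-47).

(x1=47 x2=26 x3=-47)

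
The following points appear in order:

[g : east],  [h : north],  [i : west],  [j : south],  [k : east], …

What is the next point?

Letter — letters move forward 1 place in the alphabet: g, h, i, j, k → l.
Direction: repeats east → north → west → south; east, north, west, south, east → north.
Combining the parts gives [l : north].

[l : north]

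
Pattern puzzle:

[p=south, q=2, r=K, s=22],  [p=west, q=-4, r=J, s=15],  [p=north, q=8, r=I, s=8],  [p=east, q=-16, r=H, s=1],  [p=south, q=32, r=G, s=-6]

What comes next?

P goes south, west, north, east, south → west (repeats south → west → north → east).
Q: ×(-2) each step; 2, -4, 8, -16, 32 → -64.
R goes K, J, I, H, G → F (letters move back 1 place in the alphabet).
S — −7 each step: 22, 15, 8, 1, -6 → -13.
Putting it together: [p=west, q=-64, r=F, s=-13].

[p=west, q=-64, r=F, s=-13]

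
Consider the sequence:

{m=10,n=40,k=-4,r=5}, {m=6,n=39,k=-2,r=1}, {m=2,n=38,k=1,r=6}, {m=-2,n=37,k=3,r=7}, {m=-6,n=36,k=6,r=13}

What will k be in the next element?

8

K: -4, -2, 1, 3, 6 → 8 (alternating steps +2, +3, +2, +3, …).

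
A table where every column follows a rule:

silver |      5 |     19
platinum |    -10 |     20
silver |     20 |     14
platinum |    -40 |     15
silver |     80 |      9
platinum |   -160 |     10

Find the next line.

silver  320  4

Metal: alternates silver ↔ platinum; silver, platinum, silver, platinum, silver, platinum → silver.
Second component — ×(-2) each step: 5, -10, 20, -40, 80, -160 → 320.
Third component — alternating steps +1, −6, +1, −6, …: 19, 20, 14, 15, 9, 10 → 4.
So the next line is silver  320  4.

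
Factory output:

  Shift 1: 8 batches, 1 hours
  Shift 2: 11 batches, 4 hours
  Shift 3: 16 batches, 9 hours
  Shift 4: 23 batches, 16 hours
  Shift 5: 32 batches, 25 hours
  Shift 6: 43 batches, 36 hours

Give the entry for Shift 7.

56 batches, 49 hours

Batches: differences are 3, 5, 7, … (increasing by 2 each time), so 8, 11, 16, 23, 32, 43 → 56.
Hours — always 7 less than the batches: 1, 4, 9, 16, 25, 36 → 49.
Putting it together: 56 batches, 49 hours.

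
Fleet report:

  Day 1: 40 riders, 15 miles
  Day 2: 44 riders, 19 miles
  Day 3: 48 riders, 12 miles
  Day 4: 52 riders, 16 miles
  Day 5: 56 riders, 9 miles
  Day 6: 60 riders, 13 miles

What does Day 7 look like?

Riders — +4 each step: 40, 44, 48, 52, 56, 60 → 64.
Miles goes 15, 19, 12, 16, 9, 13 → 6 (alternating steps +4, −7, +4, −7, …).
Putting it together: 64 riders, 6 miles.

64 riders, 6 miles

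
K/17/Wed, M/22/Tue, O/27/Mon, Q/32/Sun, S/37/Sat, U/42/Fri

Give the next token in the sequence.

Letter goes K, M, O, Q, S, U → W (letters move forward 2 places in the alphabet).
For the second component, +5 each step: 17, 22, 27, 32, 37, 42 → 47.
For the day, runs backward through the weekdays Mon→Sun: Wed, Tue, Mon, Sun, Sat, Fri → Thu.
So the next token is W/47/Thu.

W/47/Thu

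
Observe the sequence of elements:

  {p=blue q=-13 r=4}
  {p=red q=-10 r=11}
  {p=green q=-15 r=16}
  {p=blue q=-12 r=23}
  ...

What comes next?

{p=red q=-17 r=28}

P: blue, red, green, blue → red (repeats blue → red → green).
For the q, alternating steps +3, −5, +3, −5, …: -13, -10, -15, -12 → -17.
R: alternating steps +7, +5, +7, +5, …, so 4, 11, 16, 23 → 28.
Putting it together: {p=red q=-17 r=28}.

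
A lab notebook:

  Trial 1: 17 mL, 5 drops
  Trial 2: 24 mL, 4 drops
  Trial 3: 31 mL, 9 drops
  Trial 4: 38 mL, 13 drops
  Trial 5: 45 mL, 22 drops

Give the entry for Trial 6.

ML: +7 each step, so 17, 24, 31, 38, 45 → 52.
Drops goes 5, 4, 9, 13, 22 → 35 (each term is the sum of the two before it).
So the next line is 52 mL, 35 drops.

52 mL, 35 drops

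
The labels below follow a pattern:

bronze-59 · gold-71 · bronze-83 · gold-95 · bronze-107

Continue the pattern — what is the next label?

gold-119

Rank: bronze, gold, bronze, gold, bronze → gold (alternates bronze ↔ gold).
Second component goes 59, 71, 83, 95, 107 → 119 (+12 each step).
Putting it together: gold-119.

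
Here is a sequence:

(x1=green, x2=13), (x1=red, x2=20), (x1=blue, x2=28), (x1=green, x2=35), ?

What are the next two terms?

X1 — repeats green → red → blue: green, red, blue, green → red → blue.
For the x2, alternating steps +7, +8, +7, +8, …: 13, 20, 28, 35 → 43 → 50.
So the next two terms are (x1=red, x2=43) and (x1=blue, x2=50).

(x1=red, x2=43), (x1=blue, x2=50)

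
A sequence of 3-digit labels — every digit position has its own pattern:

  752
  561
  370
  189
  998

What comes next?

First digit: −2 each step, mod 10; 7, 5, 3, 1, 9 → 7.
Second digit: 5, 6, 7, 8, 9 → 0 (+1 each step, mod 10).
For the third digit, −1 each step, mod 10: 2, 1, 0, 9, 8 → 7.
Combining the parts gives 707.

707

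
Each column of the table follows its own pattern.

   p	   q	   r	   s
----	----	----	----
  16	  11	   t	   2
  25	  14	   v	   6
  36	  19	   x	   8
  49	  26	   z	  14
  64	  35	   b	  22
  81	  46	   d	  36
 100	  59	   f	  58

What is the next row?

Column p goes 16, 25, 36, 49, 64, 81, 100 → 121 (perfect squares: 4², 5², 6², …).
Column q: differences are 3, 5, 7, … (increasing by 2 each time); 11, 14, 19, 26, 35, 46, 59 → 74.
Column r goes t, v, x, z, b, d, f → h (letters move forward 2 places in the alphabet, wrapping Z→A).
Column s: each term is the sum of the two before it, so 2, 6, 8, 14, 22, 36, 58 → 94.
Combining the parts gives 121  74  h  94.

121  74  h  94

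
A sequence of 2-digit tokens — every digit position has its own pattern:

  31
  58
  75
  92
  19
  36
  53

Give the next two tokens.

First digit: +2 each step, mod 10; 3, 5, 7, 9, 1, 3, 5 → 7 → 9.
For the second digit, −3 each step, mod 10: 1, 8, 5, 2, 9, 6, 3 → 0 → 7.
Putting the parts together: 70 and then 97.

70 then 97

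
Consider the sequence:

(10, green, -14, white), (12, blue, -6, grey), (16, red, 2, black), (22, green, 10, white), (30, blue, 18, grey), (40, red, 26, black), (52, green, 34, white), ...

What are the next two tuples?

First entry: differences are 2, 4, 6, … (increasing by 2 each time); 10, 12, 16, 22, 30, 40, 52 → 66 → 82.
Colour: repeats green → blue → red, so green, blue, red, green, blue, red, green → blue → red.
Third entry — +8 each step: -14, -6, 2, 10, 18, 26, 34 → 42 → 50.
Shade: white, grey, black, white, grey, black, white → grey → black (repeats white → grey → black).
So the next two tuples are (66, blue, 42, grey) and (82, red, 50, black).

(66, blue, 42, grey), (82, red, 50, black)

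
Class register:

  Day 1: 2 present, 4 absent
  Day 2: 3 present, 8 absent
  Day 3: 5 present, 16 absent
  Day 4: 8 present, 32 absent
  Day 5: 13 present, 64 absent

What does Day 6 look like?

Present — each term is the sum of the two before it: 2, 3, 5, 8, 13 → 21.
Absent goes 4, 8, 16, 32, 64 → 128 (×2 each step).
So the next record is 21 present, 128 absent.

21 present, 128 absent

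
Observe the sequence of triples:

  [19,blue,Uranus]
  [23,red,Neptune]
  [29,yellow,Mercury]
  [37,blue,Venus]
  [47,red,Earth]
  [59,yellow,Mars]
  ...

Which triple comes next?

[73,blue,Jupiter]

For the first value, differences are 4, 6, 8, … (increasing by 2 each time): 19, 23, 29, 37, 47, 59 → 73.
Colour goes blue, red, yellow, blue, red, yellow → blue (repeats blue → red → yellow).
Planet goes Uranus, Neptune, Mercury, Venus, Earth, Mars → Jupiter (runs through the planets Mercury→Neptune).
Combining the parts gives [73,blue,Jupiter].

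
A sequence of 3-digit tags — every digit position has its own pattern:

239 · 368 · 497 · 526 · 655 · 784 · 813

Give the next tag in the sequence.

942

First digit: 2, 3, 4, 5, 6, 7, 8 → 9 (+1 each step, mod 10).
For the second digit, +3 each step, mod 10: 3, 6, 9, 2, 5, 8, 1 → 4.
Third digit: 9, 8, 7, 6, 5, 4, 3 → 2 (−1 each step, mod 10).
Combining the parts gives 942.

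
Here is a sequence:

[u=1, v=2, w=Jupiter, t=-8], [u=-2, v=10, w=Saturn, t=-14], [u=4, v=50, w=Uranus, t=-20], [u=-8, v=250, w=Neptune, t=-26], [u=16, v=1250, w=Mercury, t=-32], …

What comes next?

[u=-32, v=6250, w=Venus, t=-38]

U: 1, -2, 4, -8, 16 → -32 (×(-2) each step).
For the v, ×5 each step: 2, 10, 50, 250, 1250 → 6250.
W goes Jupiter, Saturn, Uranus, Neptune, Mercury → Venus (runs through the planets Mercury→Neptune).
T: −6 each step; -8, -14, -20, -26, -32 → -38.
Combining the parts gives [u=-32, v=6250, w=Venus, t=-38].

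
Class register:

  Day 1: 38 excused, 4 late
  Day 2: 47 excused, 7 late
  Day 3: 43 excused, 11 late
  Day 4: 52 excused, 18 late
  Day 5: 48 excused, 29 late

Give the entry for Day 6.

Excused: alternating steps +9, −4, +9, −4, …, so 38, 47, 43, 52, 48 → 57.
For the late, each term is the sum of the two before it: 4, 7, 11, 18, 29 → 47.
Putting it together: 57 excused, 47 late.

57 excused, 47 late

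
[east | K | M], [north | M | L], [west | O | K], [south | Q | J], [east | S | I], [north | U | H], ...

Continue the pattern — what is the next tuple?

For the direction, repeats east → north → west → south: east, north, west, south, east, north → west.
First letter: letters move forward 2 places in the alphabet; K, M, O, Q, S, U → W.
Second letter goes M, L, K, J, I, H → G (letters move back 1 place in the alphabet).
Putting it together: [west | W | G].

[west | W | G]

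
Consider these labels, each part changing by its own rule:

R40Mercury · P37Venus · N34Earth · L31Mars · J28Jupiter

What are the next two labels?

H25Saturn then F22Uranus

For the letter, letters move back 2 places in the alphabet: R, P, N, L, J → H → F.
Second component — −3 each step: 40, 37, 34, 31, 28 → 25 → 22.
Planet goes Mercury, Venus, Earth, Mars, Jupiter → Saturn → Uranus (runs through the planets Mercury→Neptune).
So the next two labels are H25Saturn and F22Uranus.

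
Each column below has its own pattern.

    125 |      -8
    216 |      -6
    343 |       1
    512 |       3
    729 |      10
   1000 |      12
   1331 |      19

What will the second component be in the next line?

For the second component, alternating steps +2, +7, +2, +7, …: -8, -6, 1, 3, 10, 12, 19 → 21.

21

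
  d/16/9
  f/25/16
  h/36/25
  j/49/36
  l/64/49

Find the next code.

Letter — letters move forward 2 places in the alphabet: d, f, h, j, l → n.
Second component: 16, 25, 36, 49, 64 → 81 (perfect squares: 4², 5², 6², …).
Third component: 9, 16, 25, 36, 49 → 64 (perfect squares: 3², 4², 5², …).
So the next code is n/81/64.

n/81/64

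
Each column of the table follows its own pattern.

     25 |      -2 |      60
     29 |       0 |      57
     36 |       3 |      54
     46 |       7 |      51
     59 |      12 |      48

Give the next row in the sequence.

First component: differences are 4, 7, 10, … (increasing by 3 each time); 25, 29, 36, 46, 59 → 75.
For the second component, differences are 2, 3, 4, … (increasing by 1 each time): -2, 0, 3, 7, 12 → 18.
Third component: −3 each step, so 60, 57, 54, 51, 48 → 45.
Combining the parts gives 75  18  45.

75  18  45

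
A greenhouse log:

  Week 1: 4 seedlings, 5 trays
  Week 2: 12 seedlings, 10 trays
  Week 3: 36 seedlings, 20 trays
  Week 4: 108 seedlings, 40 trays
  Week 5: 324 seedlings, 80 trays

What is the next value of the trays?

160

Trays: ×2 each step, so 5, 10, 20, 40, 80 → 160.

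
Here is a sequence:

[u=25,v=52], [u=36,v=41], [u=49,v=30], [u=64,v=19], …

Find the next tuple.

U goes 25, 36, 49, 64 → 81 (perfect squares: 5², 6², 7², …).
V: 52, 41, 30, 19 → 8 (−11 each step).
Combining the parts gives [u=81,v=8].

[u=81,v=8]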